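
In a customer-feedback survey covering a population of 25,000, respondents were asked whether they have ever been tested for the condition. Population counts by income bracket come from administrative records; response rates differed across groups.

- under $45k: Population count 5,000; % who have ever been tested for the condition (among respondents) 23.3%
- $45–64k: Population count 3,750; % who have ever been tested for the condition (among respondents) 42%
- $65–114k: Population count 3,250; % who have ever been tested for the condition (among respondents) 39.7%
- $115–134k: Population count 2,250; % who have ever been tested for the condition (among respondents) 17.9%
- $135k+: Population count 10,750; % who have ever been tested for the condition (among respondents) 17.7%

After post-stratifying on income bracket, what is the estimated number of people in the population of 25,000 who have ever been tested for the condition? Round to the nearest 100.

Each cell contributes its population count × the respondent rate:
  under $45k: 5,000 × 23.3% = 1165
  $45–64k: 3,750 × 42% = 1575
  $65–114k: 3,250 × 39.7% = 1290.25
  $115–134k: 2,250 × 17.9% = 402.75
  $135k+: 10,750 × 17.7% = 1902.75
Estimated total = 6335.75 → 6,300.

6,300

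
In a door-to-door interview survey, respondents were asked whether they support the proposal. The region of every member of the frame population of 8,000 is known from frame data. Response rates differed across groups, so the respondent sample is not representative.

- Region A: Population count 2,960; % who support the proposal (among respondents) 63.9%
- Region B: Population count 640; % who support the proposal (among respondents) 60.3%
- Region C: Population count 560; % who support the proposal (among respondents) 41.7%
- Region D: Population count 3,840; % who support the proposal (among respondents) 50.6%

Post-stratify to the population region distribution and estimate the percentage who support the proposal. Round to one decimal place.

Post-stratification weights by population share, not respondent share:
  Region A: (2,960/8,000) × 63.9 = 23.643
  Region B: (640/8,000) × 60.3 = 4.824
  Region C: (560/8,000) × 41.7 = 2.919
  Region D: (3,840/8,000) × 50.6 = 24.288
Post-stratified estimate = 55.674 → 55.7%.

55.7%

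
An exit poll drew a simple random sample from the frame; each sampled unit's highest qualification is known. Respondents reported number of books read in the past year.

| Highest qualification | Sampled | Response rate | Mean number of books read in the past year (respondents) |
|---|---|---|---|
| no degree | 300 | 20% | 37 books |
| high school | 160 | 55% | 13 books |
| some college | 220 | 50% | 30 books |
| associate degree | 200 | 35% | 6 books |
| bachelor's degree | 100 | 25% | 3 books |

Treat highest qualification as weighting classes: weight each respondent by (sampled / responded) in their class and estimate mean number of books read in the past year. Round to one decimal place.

21.7

Inverse-response-rate weighting restores each class to its sampled count, so class totals weight by n_sampled:
  no degree: 300 × 37 = 11,100
  high school: 160 × 13 = 2080
  some college: 220 × 30 = 6600
  associate degree: 200 × 6 = 1200
  bachelor's degree: 100 × 3 = 300
Adjusted estimate = 21,280 / 980 = 21.7143 → 21.7.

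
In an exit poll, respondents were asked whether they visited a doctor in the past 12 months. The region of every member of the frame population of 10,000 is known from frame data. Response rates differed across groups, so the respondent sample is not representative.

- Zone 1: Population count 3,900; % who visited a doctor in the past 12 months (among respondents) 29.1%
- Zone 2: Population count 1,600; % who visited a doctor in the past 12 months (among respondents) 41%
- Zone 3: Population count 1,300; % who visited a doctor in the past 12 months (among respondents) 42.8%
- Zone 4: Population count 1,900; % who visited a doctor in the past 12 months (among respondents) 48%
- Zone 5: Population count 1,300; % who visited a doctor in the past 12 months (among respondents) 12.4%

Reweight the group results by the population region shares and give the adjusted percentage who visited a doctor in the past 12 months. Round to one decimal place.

34.2%

Each cell contributes population-share × respondent value:
  Zone 1: (3,900/10,000) × 29.1 = 11.349
  Zone 2: (1,600/10,000) × 41 = 6.56
  Zone 3: (1,300/10,000) × 42.8 = 5.564
  Zone 4: (1,900/10,000) × 48 = 9.12
  Zone 5: (1,300/10,000) × 12.4 = 1.612
Post-stratified estimate = 34.205 → 34.2%.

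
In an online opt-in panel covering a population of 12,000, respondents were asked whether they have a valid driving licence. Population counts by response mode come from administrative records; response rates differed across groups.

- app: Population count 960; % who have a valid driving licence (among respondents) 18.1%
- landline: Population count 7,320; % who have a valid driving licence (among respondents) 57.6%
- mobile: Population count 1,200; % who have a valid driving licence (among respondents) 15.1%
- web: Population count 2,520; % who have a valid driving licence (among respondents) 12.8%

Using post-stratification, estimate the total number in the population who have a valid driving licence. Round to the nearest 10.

4,890

Estimated count per cell = population count × respondent percentage:
  app: 960 × 18.1% = 173.76
  landline: 7,320 × 57.6% = 4216.32
  mobile: 1,200 × 15.1% = 181.2
  web: 2,520 × 12.8% = 322.56
Estimated total = 4893.84 → 4,890.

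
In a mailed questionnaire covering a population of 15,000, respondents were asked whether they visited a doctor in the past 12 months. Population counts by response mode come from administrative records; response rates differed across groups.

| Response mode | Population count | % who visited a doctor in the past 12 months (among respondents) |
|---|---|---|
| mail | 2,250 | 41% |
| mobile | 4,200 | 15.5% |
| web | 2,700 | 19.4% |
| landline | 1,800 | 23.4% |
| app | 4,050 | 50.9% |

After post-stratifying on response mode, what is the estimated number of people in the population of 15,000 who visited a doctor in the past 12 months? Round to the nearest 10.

4,580

Apply each group's respondent rate to its population count:
  mail: 2,250 × 41% = 922.5
  mobile: 4,200 × 15.5% = 651
  web: 2,700 × 19.4% = 523.8
  landline: 1,800 × 23.4% = 421.2
  app: 4,050 × 50.9% = 2061.45
Estimated total = 4579.95 → 4,580.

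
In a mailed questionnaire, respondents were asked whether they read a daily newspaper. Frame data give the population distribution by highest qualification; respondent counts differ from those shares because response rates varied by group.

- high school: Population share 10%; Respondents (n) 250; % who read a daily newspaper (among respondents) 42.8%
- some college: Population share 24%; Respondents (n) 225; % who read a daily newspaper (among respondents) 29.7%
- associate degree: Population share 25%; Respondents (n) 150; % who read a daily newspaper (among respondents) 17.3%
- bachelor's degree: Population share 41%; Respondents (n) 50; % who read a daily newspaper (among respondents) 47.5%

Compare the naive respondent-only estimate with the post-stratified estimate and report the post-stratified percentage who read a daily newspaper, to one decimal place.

35.2%

Without adjustment, the pooled respondent share is:
  (250/675)×42.8 + (225/675)×29.7 + (150/675)×17.3 + (50/675)×47.5 = 33.1148%
Reweighting by population highest qualification shares:
  0.1×42.8 + 0.24×29.7 + 0.25×17.3 + 0.41×47.5 = 35.208%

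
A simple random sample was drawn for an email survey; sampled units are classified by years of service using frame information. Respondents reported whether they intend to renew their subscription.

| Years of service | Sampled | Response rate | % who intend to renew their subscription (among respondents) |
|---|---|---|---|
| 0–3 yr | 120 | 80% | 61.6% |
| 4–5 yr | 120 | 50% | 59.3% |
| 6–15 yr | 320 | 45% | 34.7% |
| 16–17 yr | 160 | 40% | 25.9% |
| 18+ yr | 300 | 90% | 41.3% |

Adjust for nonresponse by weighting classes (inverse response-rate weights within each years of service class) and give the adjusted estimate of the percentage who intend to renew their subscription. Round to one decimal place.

41.3%

With weight = n_sampled/n_responded per class, the weighted class total is n_sampled:
  0–3 yr: 120 × 61.6 = 7392
  4–5 yr: 120 × 59.3 = 7116
  6–15 yr: 320 × 34.7 = 11,104
  16–17 yr: 160 × 25.9 = 4144
  18+ yr: 300 × 41.3 = 12,390
Adjusted estimate = 42,146 / 1,020 = 41.3196 → 41.3%.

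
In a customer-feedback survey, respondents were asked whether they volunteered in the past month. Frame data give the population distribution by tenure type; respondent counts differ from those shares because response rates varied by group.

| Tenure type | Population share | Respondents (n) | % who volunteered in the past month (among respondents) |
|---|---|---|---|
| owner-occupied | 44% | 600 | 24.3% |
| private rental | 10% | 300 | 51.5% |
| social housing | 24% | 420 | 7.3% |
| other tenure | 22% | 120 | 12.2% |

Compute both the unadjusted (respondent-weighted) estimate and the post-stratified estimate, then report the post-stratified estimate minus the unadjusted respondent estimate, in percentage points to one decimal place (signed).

Without adjustment, the pooled respondent share is:
  (600/1440)×24.3 + (300/1440)×51.5 + (420/1440)×7.3 + (120/1440)×12.2 = 24%
Post-stratifying to population shares instead:
  0.44×24.3 + 0.1×51.5 + 0.24×7.3 + 0.22×12.2 = 20.278%
Difference = 20.278 − 24 = -3.722 pp.

-3.7 percentage points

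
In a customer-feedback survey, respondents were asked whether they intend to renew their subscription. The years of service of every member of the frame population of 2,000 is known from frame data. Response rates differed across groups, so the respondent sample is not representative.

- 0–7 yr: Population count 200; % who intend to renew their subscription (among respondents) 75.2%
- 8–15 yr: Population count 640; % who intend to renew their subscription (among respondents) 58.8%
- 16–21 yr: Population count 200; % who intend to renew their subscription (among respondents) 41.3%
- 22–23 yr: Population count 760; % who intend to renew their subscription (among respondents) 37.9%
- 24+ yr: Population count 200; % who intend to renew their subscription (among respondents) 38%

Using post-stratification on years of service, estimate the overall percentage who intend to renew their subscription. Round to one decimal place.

Weight each group's respondent value by its population share:
  0–7 yr: (200/2,000) × 75.2 = 7.52
  8–15 yr: (640/2,000) × 58.8 = 18.816
  16–21 yr: (200/2,000) × 41.3 = 4.13
  22–23 yr: (760/2,000) × 37.9 = 14.402
  24+ yr: (200/2,000) × 38 = 3.8
Post-stratified estimate = 48.668 → 48.7%.

48.7%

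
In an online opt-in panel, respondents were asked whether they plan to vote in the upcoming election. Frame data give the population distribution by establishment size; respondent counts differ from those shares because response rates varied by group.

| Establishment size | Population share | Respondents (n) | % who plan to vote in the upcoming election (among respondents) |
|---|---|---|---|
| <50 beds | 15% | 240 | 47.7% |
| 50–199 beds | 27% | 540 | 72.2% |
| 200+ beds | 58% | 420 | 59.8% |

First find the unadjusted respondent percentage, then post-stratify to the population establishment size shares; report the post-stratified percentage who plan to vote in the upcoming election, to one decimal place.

Without adjustment, the pooled respondent share is:
  (240/1200)×47.7 + (540/1200)×72.2 + (420/1200)×59.8 = 62.96%
Reweighting by population establishment size shares:
  0.15×47.7 + 0.27×72.2 + 0.58×59.8 = 61.333%

61.3%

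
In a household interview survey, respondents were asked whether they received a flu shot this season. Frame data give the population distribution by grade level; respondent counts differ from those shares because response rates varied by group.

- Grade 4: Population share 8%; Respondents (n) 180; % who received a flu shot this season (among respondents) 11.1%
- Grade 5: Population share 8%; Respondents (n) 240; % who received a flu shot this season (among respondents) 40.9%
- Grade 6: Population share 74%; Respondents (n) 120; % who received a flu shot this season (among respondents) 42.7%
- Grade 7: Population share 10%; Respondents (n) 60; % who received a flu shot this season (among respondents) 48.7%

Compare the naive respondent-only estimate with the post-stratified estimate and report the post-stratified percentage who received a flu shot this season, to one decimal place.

40.6%

Naive respondent-only estimate (weights = respondent counts):
  (180/600)×11.1 + (240/600)×40.9 + (120/600)×42.7 + (60/600)×48.7 = 33.1%
Post-stratifying to population shares instead:
  0.08×11.1 + 0.08×40.9 + 0.74×42.7 + 0.1×48.7 = 40.628%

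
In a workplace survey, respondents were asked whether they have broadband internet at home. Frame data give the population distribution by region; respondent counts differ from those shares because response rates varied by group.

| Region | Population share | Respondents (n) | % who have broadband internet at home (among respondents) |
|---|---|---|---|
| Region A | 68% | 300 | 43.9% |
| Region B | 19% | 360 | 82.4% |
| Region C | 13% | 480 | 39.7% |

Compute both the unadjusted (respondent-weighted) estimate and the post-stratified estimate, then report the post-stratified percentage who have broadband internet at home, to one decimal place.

Naive respondent-only estimate (weights = respondent counts):
  (300/1140)×43.9 + (360/1140)×82.4 + (480/1140)×39.7 = 54.2895%
Post-stratified estimate weights by population shares:
  0.68×43.9 + 0.19×82.4 + 0.13×39.7 = 50.669%

50.7%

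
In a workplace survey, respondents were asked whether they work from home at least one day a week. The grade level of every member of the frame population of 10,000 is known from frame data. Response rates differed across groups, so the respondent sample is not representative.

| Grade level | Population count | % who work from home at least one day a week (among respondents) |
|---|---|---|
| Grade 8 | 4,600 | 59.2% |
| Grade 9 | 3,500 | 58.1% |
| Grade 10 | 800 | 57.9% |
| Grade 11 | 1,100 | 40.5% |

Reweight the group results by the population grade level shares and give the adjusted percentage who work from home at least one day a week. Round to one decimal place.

Post-stratification weights by population share, not respondent share:
  Grade 8: (4,600/10,000) × 59.2 = 27.232
  Grade 9: (3,500/10,000) × 58.1 = 20.335
  Grade 10: (800/10,000) × 57.9 = 4.632
  Grade 11: (1,100/10,000) × 40.5 = 4.455
Post-stratified estimate = 56.654 → 56.7%.

56.7%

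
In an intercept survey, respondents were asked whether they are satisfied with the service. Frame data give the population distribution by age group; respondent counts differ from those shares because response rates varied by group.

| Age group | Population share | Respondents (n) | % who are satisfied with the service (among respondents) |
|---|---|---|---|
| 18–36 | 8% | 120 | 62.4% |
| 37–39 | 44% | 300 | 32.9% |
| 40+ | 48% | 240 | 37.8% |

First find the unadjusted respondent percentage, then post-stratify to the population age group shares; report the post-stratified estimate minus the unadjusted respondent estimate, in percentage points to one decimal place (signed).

-2.4 percentage points

Naive respondent-only estimate (weights = respondent counts):
  (120/660)×62.4 + (300/660)×32.9 + (240/660)×37.8 = 40.0455%
Post-stratifying to population shares instead:
  0.08×62.4 + 0.44×32.9 + 0.48×37.8 = 37.612%
Difference = 37.612 − 40.0455 = -2.4335 pp.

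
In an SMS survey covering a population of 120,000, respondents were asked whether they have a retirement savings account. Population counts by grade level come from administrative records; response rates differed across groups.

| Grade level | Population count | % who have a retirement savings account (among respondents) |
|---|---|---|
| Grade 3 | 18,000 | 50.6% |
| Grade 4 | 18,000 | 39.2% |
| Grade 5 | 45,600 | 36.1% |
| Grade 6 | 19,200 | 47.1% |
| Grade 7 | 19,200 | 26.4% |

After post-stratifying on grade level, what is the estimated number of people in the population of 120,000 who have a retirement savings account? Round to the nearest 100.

46,700

Estimated count per cell = population count × respondent percentage:
  Grade 3: 18,000 × 50.6% = 9108
  Grade 4: 18,000 × 39.2% = 7056
  Grade 5: 45,600 × 36.1% = 16461.6
  Grade 6: 19,200 × 47.1% = 9043.2
  Grade 7: 19,200 × 26.4% = 5068.8
Estimated total = 46737.6 → 46,700.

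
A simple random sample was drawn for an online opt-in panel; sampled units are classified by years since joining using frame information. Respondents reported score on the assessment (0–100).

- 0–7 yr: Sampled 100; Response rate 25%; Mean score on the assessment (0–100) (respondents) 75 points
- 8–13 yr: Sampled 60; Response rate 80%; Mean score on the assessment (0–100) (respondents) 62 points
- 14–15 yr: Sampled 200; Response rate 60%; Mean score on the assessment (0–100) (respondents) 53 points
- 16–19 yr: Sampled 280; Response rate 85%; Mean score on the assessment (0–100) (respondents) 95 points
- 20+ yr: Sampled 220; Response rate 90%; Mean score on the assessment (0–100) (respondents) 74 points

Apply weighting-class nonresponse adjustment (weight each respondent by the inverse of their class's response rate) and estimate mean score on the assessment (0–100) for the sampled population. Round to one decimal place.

Weighting each respondent by the inverse class response rate inflates each class back to its sampled size, so the class weight is n_sampled:
  0–7 yr: 100 × 75 = 7500
  8–13 yr: 60 × 62 = 3720
  14–15 yr: 200 × 53 = 10,600
  16–19 yr: 280 × 95 = 26,600
  20+ yr: 220 × 74 = 16,280
Adjusted estimate = 64,700 / 860 = 75.2326 → 75.2.

75.2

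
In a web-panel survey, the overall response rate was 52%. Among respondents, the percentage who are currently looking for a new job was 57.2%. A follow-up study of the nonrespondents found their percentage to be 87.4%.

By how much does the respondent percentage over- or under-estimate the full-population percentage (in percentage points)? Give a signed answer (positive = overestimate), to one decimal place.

-14.5 percentage points

Nonresponse fraction = 1 − 0.52 = 0.48.
Bias = (nonresponse fraction) × (respondent percentage − nonrespondent percentage)
     = 0.48 × (57.2 − 87.4) = 0.48 × -30.2 = -14.496.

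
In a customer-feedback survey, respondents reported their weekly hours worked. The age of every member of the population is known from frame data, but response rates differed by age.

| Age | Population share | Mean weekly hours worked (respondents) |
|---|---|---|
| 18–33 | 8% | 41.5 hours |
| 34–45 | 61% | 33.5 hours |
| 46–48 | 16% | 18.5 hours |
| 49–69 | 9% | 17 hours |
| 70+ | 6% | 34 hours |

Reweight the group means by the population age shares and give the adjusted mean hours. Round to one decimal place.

Each cell contributes population-share × respondent value:
  18–33: 0.08 × 41.5 = 3.32
  34–45: 0.61 × 33.5 = 20.435
  46–48: 0.16 × 18.5 = 2.96
  49–69: 0.09 × 17 = 1.53
  70+: 0.06 × 34 = 2.04
Post-stratified estimate = 30.285 → 30.3.

30.3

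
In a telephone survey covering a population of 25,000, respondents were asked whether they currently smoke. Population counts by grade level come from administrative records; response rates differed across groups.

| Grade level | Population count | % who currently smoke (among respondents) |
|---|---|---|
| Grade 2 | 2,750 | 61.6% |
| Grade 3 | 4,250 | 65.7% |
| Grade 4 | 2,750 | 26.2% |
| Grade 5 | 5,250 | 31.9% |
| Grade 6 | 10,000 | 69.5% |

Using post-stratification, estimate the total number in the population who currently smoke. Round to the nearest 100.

Each cell contributes its population count × the respondent rate:
  Grade 2: 2,750 × 61.6% = 1694
  Grade 3: 4,250 × 65.7% = 2792.25
  Grade 4: 2,750 × 26.2% = 720.5
  Grade 5: 5,250 × 31.9% = 1674.75
  Grade 6: 10,000 × 69.5% = 6950
Estimated total = 13831.5 → 13,800.

13,800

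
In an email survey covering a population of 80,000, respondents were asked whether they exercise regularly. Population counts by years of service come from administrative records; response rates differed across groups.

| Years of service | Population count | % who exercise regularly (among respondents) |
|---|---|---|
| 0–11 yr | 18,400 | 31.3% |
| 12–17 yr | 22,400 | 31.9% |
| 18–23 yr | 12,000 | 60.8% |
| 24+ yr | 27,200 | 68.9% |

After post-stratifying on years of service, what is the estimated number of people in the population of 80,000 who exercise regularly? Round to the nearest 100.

38,900

Each cell contributes its population count × the respondent rate:
  0–11 yr: 18,400 × 31.3% = 5759.2
  12–17 yr: 22,400 × 31.9% = 7145.6
  18–23 yr: 12,000 × 60.8% = 7296
  24+ yr: 27,200 × 68.9% = 18740.8
Estimated total = 38941.6 → 38,900.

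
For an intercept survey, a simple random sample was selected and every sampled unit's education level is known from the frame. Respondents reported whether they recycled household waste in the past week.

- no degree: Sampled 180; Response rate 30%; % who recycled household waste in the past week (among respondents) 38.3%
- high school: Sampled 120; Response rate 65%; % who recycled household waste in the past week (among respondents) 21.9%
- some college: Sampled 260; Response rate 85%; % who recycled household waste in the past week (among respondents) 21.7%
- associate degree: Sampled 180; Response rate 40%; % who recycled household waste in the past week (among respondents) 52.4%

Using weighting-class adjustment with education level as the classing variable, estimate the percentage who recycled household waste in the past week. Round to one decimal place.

33.2%

With weight = n_sampled/n_responded per class, the weighted class total is n_sampled:
  no degree: 180 × 38.3 = 6894
  high school: 120 × 21.9 = 2628
  some college: 260 × 21.7 = 5642
  associate degree: 180 × 52.4 = 9432
Adjusted estimate = 24,596 / 740 = 33.2378 → 33.2%.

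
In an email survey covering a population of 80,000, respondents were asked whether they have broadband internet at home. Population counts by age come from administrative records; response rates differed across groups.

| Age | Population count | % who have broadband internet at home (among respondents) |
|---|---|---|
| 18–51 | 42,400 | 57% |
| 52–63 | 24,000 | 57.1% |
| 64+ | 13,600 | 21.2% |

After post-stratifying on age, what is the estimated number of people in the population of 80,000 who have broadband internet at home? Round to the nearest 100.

40,800

Each cell contributes its population count × the respondent rate:
  18–51: 42,400 × 57% = 24,168
  52–63: 24,000 × 57.1% = 13,704
  64+: 13,600 × 21.2% = 2883.2
Estimated total = 40755.2 → 40,800.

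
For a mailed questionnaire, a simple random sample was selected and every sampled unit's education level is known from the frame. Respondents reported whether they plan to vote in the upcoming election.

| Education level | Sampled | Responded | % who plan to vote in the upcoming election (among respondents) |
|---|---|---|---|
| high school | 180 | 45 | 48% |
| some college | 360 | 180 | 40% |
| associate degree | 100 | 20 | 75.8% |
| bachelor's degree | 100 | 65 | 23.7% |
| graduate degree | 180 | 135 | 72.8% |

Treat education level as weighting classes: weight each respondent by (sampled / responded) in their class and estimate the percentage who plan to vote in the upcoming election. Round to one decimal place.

Response rates by class: high school 45/180 = 25%, some college 180/360 = 50%, associate degree 20/100 = 20%, bachelor's degree 65/100 = 65%, graduate degree 135/180 = 75%.
With weight = n_sampled/n_responded per class, the weighted class total is n_sampled:
  high school: 180 × 48 = 8640
  some college: 360 × 40 = 14,400
  associate degree: 100 × 75.8 = 7580
  bachelor's degree: 100 × 23.7 = 2370
  graduate degree: 180 × 72.8 = 13,104
Adjusted estimate = 46,094 / 920 = 50.1022 → 50.1%.

50.1%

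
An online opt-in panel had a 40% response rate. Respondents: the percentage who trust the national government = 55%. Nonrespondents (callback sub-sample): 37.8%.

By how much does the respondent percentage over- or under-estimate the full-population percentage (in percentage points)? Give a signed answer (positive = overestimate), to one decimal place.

+10.3 percentage points

Nonresponse fraction = 1 − 0.4 = 0.6.
Bias = (nonresponse fraction) × (respondent percentage − nonrespondent percentage)
     = 0.6 × (55 − 37.8) = 0.6 × 17.2 = 10.32.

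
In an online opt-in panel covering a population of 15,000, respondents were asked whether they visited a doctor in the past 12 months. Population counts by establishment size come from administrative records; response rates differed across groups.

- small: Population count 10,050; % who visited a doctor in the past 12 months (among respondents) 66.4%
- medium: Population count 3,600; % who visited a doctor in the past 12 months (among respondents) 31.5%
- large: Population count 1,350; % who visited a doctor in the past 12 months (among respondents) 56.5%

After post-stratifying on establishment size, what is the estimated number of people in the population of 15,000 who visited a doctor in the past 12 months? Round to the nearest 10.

Apply each group's respondent rate to its population count:
  small: 10,050 × 66.4% = 6673.2
  medium: 3,600 × 31.5% = 1134
  large: 1,350 × 56.5% = 762.75
Estimated total = 8569.95 → 8,570.

8,570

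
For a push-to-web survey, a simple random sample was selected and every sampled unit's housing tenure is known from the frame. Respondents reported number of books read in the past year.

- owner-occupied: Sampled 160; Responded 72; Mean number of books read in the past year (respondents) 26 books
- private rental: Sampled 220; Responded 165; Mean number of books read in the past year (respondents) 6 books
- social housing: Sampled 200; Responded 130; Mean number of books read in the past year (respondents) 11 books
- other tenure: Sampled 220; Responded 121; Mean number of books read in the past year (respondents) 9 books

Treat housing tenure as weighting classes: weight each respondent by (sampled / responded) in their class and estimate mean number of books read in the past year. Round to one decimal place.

12.1

Response rates by class: owner-occupied 72/160 = 45%, private rental 165/220 = 75%, social housing 130/200 = 65%, other tenure 121/220 = 55%.
With weight = n_sampled/n_responded per class, the weighted class total is n_sampled:
  owner-occupied: 160 × 26 = 4160
  private rental: 220 × 6 = 1320
  social housing: 200 × 11 = 2200
  other tenure: 220 × 9 = 1980
Adjusted estimate = 9660 / 800 = 12.075 → 12.1.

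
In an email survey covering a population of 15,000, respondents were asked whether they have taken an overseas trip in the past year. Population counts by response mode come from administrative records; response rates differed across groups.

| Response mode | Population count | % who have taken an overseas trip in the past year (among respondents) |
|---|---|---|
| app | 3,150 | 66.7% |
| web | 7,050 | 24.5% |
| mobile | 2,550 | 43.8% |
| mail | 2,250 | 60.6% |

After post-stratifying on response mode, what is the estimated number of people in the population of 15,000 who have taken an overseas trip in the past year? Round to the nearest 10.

6,310

Each cell contributes its population count × the respondent rate:
  app: 3,150 × 66.7% = 2101.05
  web: 7,050 × 24.5% = 1727.25
  mobile: 2,550 × 43.8% = 1116.9
  mail: 2,250 × 60.6% = 1363.5
Estimated total = 6308.7 → 6,310.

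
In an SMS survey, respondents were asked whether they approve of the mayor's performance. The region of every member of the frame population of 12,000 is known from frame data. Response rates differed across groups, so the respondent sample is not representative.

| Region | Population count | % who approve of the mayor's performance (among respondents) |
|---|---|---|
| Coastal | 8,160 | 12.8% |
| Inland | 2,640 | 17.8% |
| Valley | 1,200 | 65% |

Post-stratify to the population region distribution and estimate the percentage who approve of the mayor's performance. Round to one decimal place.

19.1%

Reweight to the known region distribution:
  Coastal: (8,160/12,000) × 12.8 = 8.704
  Inland: (2,640/12,000) × 17.8 = 3.916
  Valley: (1,200/12,000) × 65 = 6.5
Post-stratified estimate = 19.12 → 19.1%.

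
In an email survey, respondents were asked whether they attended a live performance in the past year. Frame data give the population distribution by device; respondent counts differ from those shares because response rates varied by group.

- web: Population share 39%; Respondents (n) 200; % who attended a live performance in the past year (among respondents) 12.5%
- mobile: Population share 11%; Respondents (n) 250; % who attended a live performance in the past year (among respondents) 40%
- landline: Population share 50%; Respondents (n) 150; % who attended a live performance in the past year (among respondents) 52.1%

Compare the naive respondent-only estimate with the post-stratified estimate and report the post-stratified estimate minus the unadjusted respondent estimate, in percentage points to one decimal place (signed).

Without adjustment, the pooled respondent share is:
  (200/600)×12.5 + (250/600)×40 + (150/600)×52.1 = 33.8583%
Reweighting by population device shares:
  0.39×12.5 + 0.11×40 + 0.5×52.1 = 35.325%
Difference = 35.325 − 33.8583 = 1.4667 pp.

+1.5 percentage points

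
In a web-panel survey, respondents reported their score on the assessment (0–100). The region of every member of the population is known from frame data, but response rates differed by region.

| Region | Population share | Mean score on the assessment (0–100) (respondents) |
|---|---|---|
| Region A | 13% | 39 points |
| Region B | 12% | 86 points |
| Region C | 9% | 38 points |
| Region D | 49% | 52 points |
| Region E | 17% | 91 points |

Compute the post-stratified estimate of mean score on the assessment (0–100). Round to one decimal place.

59.8

Each cell contributes population-share × respondent value:
  Region A: 0.13 × 39 = 5.07
  Region B: 0.12 × 86 = 10.32
  Region C: 0.09 × 38 = 3.42
  Region D: 0.49 × 52 = 25.48
  Region E: 0.17 × 91 = 15.47
Post-stratified estimate = 59.76 → 59.8.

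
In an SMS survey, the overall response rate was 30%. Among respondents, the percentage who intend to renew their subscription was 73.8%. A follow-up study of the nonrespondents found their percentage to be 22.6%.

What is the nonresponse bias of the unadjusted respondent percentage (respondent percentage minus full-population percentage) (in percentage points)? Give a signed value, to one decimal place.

+35.8 percentage points

Nonresponse fraction = 1 − 0.3 = 0.7.
Bias = (nonresponse fraction) × (respondent percentage − nonrespondent percentage)
     = 0.7 × (73.8 − 22.6) = 0.7 × 51.2 = 35.84.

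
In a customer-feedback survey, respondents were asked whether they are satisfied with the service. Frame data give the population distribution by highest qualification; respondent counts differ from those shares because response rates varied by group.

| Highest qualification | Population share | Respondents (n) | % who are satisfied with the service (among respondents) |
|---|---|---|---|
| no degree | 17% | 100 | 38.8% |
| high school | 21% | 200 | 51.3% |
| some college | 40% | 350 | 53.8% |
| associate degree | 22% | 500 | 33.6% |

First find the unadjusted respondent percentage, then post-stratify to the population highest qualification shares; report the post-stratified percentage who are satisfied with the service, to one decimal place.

46.3%

Unadjusted (pooled respondent) estimate weights by respondent counts:
  (100/1150)×38.8 + (200/1150)×51.3 + (350/1150)×53.8 + (500/1150)×33.6 = 43.2783%
Post-stratifying to population shares instead:
  0.17×38.8 + 0.21×51.3 + 0.4×53.8 + 0.22×33.6 = 46.281%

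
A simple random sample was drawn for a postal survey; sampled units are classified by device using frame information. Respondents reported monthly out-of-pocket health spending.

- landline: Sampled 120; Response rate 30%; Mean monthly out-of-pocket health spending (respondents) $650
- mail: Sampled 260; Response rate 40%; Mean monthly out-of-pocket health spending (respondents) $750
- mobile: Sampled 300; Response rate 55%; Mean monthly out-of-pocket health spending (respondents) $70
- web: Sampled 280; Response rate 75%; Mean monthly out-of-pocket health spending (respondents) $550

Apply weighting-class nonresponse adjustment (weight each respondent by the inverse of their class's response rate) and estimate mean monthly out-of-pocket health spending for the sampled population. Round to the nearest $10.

Weighting each respondent by the inverse class response rate inflates each class back to its sampled size, so the class weight is n_sampled:
  landline: 120 × 650 = 78,000
  mail: 260 × 750 = 195,000
  mobile: 300 × 70 = 21,000
  web: 280 × 550 = 154,000
Adjusted estimate = 448,000 / 960 = 466.667 → $470.

$470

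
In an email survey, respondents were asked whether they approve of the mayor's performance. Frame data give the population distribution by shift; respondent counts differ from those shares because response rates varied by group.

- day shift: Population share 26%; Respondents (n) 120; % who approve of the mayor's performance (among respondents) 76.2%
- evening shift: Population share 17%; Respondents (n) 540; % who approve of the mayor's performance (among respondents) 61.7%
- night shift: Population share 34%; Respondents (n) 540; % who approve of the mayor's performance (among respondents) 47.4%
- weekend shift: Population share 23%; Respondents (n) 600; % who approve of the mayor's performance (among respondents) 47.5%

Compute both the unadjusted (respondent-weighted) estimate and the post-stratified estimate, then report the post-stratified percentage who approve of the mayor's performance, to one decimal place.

57.3%

Without adjustment, the pooled respondent share is:
  (120/1800)×76.2 + (540/1800)×61.7 + (540/1800)×47.4 + (600/1800)×47.5 = 53.6433%
Post-stratified estimate weights by population shares:
  0.26×76.2 + 0.17×61.7 + 0.34×47.4 + 0.23×47.5 = 57.342%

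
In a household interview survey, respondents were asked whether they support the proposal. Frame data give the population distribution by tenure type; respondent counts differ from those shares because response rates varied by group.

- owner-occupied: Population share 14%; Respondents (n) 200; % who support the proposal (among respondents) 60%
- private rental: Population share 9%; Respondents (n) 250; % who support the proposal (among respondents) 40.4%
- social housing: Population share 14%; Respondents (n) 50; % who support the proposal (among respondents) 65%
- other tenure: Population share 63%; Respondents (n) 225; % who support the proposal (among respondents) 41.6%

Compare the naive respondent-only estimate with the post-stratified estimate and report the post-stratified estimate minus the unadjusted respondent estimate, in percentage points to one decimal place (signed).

-0.5 percentage points

Without adjustment, the pooled respondent share is:
  (200/725)×60 + (250/725)×40.4 + (50/725)×65 + (225/725)×41.6 = 47.8759%
Post-stratified estimate weights by population shares:
  0.14×60 + 0.09×40.4 + 0.14×65 + 0.63×41.6 = 47.344%
Difference = 47.344 − 47.8759 = -0.5319 pp.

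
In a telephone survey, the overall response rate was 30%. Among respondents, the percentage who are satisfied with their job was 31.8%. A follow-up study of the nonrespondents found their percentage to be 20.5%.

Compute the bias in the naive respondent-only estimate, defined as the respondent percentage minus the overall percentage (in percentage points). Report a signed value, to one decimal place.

Nonresponse fraction = 1 − 0.3 = 0.7.
Bias = (nonresponse fraction) × (respondent percentage − nonrespondent percentage)
     = 0.7 × (31.8 − 20.5) = 0.7 × 11.3 = 7.91.

+7.9 percentage points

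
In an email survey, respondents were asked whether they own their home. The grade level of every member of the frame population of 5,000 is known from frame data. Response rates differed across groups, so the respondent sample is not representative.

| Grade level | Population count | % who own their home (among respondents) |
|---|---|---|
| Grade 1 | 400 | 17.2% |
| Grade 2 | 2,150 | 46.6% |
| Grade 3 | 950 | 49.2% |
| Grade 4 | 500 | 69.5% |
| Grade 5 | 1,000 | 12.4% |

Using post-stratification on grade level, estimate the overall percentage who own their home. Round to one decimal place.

40.2%

Each cell contributes population-share × respondent value:
  Grade 1: (400/5,000) × 17.2 = 1.376
  Grade 2: (2,150/5,000) × 46.6 = 20.038
  Grade 3: (950/5,000) × 49.2 = 9.348
  Grade 4: (500/5,000) × 69.5 = 6.95
  Grade 5: (1,000/5,000) × 12.4 = 2.48
Post-stratified estimate = 40.192 → 40.2%.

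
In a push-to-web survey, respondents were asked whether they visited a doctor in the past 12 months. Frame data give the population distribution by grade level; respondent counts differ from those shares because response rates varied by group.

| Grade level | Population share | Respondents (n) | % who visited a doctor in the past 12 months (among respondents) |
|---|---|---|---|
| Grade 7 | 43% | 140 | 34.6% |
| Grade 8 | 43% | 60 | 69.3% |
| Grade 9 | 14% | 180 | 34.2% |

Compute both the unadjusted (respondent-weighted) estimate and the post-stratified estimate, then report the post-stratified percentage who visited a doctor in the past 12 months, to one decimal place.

49.5%

Unadjusted (pooled respondent) estimate weights by respondent counts:
  (140/380)×34.6 + (60/380)×69.3 + (180/380)×34.2 = 39.8895%
Post-stratifying to population shares instead:
  0.43×34.6 + 0.43×69.3 + 0.14×34.2 = 49.465%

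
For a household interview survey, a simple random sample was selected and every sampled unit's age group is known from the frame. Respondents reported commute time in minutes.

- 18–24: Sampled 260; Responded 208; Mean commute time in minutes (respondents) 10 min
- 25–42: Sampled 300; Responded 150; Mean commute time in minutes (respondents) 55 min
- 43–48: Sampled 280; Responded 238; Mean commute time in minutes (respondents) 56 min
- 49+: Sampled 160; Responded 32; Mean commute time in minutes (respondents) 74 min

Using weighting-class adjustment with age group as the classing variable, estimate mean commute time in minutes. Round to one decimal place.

Class response rates: 18–24 208/260 = 80%, 25–42 150/300 = 50%, 43–48 238/280 = 85%, 49+ 32/160 = 20%.
With weight = n_sampled/n_responded per class, the weighted class total is n_sampled:
  18–24: 260 × 10 = 2600
  25–42: 300 × 55 = 16,500
  43–48: 280 × 56 = 15,680
  49+: 160 × 74 = 11,840
Adjusted estimate = 46,620 / 1,000 = 46.62 → 46.6.

46.6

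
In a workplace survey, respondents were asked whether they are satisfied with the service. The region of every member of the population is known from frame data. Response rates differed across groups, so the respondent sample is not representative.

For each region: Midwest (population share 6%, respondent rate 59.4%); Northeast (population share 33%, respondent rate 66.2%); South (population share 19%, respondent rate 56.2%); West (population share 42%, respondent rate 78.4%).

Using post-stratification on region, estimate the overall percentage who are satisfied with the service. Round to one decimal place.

69.0%

Weight each group's respondent value by its population share:
  Midwest: 0.06 × 59.4 = 3.564
  Northeast: 0.33 × 66.2 = 21.846
  South: 0.19 × 56.2 = 10.678
  West: 0.42 × 78.4 = 32.928
Post-stratified estimate = 69.016 → 69.0%.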